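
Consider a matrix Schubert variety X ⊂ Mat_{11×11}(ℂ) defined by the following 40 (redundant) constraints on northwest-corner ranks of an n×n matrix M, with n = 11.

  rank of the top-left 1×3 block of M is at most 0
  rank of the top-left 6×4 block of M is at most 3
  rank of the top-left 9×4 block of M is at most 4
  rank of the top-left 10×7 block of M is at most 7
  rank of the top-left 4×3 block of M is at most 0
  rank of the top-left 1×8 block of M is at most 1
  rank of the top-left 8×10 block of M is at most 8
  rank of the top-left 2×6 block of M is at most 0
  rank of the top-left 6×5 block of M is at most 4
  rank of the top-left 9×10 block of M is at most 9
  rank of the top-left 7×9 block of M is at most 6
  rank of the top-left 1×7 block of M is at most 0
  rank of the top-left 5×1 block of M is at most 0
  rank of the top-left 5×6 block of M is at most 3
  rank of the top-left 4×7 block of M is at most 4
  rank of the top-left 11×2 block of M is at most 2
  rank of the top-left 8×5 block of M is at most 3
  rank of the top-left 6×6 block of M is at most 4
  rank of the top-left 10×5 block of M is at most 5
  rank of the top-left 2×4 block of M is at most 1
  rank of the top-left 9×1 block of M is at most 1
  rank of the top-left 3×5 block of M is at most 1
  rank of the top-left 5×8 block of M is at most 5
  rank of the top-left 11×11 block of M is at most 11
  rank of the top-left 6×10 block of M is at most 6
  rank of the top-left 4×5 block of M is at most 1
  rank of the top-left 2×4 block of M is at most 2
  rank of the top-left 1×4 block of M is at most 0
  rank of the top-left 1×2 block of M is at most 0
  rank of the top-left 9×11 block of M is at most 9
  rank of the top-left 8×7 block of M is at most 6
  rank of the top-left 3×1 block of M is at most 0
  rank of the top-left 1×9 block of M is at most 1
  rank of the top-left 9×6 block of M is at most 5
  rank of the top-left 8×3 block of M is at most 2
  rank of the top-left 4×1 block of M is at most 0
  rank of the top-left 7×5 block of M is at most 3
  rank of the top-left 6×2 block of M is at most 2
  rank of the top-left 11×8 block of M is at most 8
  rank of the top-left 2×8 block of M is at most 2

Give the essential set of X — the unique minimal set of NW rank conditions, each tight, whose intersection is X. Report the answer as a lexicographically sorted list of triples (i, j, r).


Recovering R(i,j) via the rank-extension bound from the 40 conditions:

  R[1]: 0 | 0 | 0 | 0 | 0 | 0 | 0 | 1 | 1 | 1 | 1
  R[2]: 0 | 0 | 0 | 0 | 0 | 0 | 1 | 2 | 2 | 2 | 2
  R[3]: 0 | 0 | 0 | 1 | 1 | 1 | 2 | 3 | 3 | 3 | 3
  R[4]: 0 | 0 | 0 | 1 | 1 | 2 | 3 | 4 | 4 | 4 | 4
  R[5]: 0 | 1 | 1 | 2 | 2 | 3 | 4 | 5 | 5 | 5 | 5
  R[6]: 1 | 2 | 2 | 3 | 3 | 4 | 5 | 6 | 6 | 6 | 6
  R[7]: 1 | 2 | 2 | 3 | 3 | 4 | 5 | 6 | 6 | 7 | 7
  R[8]: 1 | 2 | 2 | 3 | 3 | 4 | 5 | 6 | 7 | 8 | 8
  R[9]: 1 | 2 | 3 | 4 | 4 | 5 | 6 | 7 | 8 | 9 | 9
  R[10]: 1 | 2 | 3 | 4 | 5 | 6 | 7 | 8 | 9 | 10 | 10
  R[11]: 1 | 2 | 3 | 4 | 5 | 6 | 7 | 8 | 9 | 10 | 11

giving w = (8, 7, 4, 6, 2, 1, 10, 9, 3, 5, 11) via Δ²R.

ℓ(w)=26; the 8 essential cells (i,j,r):

[(1, 7, 0), (2, 6, 0), (4, 3, 0), (4, 5, 1), (5, 1, 0), (7, 9, 6), (8, 3, 2), (8, 5, 3)]


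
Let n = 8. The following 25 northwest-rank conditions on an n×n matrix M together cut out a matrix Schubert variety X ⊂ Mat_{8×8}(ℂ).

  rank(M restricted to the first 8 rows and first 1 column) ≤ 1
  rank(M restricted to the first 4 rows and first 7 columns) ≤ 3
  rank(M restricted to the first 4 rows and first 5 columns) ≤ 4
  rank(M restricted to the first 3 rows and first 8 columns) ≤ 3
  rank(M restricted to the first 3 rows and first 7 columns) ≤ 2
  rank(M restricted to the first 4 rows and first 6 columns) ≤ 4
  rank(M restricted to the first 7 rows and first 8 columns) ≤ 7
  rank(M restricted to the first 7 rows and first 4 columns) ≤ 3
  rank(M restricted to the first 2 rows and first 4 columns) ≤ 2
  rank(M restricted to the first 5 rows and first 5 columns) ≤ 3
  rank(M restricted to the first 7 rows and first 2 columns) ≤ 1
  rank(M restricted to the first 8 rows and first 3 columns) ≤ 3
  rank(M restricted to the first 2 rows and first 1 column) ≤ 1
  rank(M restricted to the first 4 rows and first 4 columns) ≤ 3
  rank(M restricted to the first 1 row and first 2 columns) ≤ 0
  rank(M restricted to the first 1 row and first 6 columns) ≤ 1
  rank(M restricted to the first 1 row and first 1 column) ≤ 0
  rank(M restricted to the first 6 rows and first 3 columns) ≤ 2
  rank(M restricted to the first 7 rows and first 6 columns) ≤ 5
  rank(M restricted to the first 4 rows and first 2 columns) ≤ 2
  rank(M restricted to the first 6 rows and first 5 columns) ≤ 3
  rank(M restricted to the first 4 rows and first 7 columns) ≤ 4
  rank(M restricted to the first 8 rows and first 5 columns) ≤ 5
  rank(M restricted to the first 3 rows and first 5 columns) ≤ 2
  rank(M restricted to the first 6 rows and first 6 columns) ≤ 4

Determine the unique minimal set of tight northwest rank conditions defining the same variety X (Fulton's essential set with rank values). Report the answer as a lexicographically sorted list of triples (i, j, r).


Propagating the 25 rank bounds to every northwest block:

  row 1: 0 | 0 | 1 | 1 | 1 | 1 | 1 | 1
  row 2: 1 | 1 | 2 | 2 | 2 | 2 | 2 | 2
  row 3: 1 | 1 | 2 | 2 | 2 | 2 | 2 | 3
  row 4: 1 | 1 | 2 | 3 | 3 | 3 | 3 | 4
  row 5: 1 | 1 | 2 | 3 | 3 | 4 | 4 | 5
  row 6: 1 | 1 | 2 | 3 | 3 | 4 | 5 | 6
  row 7: 1 | 1 | 2 | 3 | 4 | 5 | 6 | 7
  row 8: 1 | 2 | 3 | 4 | 5 | 6 | 7 | 8

so w = (3, 1, 8, 4, 6, 7, 5, 2).

Fulton essential set (4 of the 13 Rothe cells):

[(1, 2, 0), (3, 7, 2), (6, 5, 3), (7, 2, 1)]


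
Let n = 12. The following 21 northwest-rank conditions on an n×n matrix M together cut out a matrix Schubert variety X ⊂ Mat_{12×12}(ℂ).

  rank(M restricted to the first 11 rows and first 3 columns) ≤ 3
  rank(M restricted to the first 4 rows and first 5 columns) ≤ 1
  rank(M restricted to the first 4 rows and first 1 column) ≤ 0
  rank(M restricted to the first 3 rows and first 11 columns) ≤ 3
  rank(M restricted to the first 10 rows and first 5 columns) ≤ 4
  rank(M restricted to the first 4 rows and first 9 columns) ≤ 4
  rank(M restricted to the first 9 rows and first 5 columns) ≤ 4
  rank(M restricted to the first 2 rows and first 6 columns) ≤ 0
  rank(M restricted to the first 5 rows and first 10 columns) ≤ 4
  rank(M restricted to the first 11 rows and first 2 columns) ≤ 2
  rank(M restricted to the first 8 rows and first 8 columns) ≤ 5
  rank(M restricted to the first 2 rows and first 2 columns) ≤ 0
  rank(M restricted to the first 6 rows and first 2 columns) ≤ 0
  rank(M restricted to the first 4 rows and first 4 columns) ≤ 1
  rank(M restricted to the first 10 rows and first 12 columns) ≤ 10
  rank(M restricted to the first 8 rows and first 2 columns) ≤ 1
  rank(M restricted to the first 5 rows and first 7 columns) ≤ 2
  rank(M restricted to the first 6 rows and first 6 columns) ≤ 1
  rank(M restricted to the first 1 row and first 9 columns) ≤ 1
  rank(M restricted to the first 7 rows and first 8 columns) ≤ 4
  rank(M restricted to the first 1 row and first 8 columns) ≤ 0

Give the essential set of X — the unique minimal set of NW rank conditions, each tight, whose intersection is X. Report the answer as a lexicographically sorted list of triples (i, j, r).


Propagating the 21 rank bounds to every northwest block:

  0  0  0  0  0  0  0  0  1  1  1  1
  0  0  0  0  0  0  1  1  2  2  2  2
  0  0  1  1  1  1  2  2  3  3  3  3
  0  0  1  1  1  1  2  3  4  4  4  4
  0  0  1  1  1  1  2  3  4  4  5  5
  0  0  1  1  1  1  2  3  4  5  6  6
  1  1  2  2  2  2  3  4  5  6  7  7
  1  1  2  3  3  3  4  5  6  7  8  8
  1  2  3  4  4  4  5  6  7  8  9  9
  1  2  3  4  4  5  6  7  8  9  10  10
  1  2  3  4  5  6  7  8  9  10  11  11
  1  2  3  4  5  6  7  8  9  10  11  12

reading off 1-entries of Δ²R: w = (9, 7, 3, 8, 11, 10, 1, 4, 2, 6, 5, 12).

Fulton essential set (7 of the 34 Rothe cells):

[(1, 8, 0), (2, 6, 0), (5, 10, 4), (6, 2, 0), (6, 6, 1), (8, 2, 1), (10, 5, 4)]


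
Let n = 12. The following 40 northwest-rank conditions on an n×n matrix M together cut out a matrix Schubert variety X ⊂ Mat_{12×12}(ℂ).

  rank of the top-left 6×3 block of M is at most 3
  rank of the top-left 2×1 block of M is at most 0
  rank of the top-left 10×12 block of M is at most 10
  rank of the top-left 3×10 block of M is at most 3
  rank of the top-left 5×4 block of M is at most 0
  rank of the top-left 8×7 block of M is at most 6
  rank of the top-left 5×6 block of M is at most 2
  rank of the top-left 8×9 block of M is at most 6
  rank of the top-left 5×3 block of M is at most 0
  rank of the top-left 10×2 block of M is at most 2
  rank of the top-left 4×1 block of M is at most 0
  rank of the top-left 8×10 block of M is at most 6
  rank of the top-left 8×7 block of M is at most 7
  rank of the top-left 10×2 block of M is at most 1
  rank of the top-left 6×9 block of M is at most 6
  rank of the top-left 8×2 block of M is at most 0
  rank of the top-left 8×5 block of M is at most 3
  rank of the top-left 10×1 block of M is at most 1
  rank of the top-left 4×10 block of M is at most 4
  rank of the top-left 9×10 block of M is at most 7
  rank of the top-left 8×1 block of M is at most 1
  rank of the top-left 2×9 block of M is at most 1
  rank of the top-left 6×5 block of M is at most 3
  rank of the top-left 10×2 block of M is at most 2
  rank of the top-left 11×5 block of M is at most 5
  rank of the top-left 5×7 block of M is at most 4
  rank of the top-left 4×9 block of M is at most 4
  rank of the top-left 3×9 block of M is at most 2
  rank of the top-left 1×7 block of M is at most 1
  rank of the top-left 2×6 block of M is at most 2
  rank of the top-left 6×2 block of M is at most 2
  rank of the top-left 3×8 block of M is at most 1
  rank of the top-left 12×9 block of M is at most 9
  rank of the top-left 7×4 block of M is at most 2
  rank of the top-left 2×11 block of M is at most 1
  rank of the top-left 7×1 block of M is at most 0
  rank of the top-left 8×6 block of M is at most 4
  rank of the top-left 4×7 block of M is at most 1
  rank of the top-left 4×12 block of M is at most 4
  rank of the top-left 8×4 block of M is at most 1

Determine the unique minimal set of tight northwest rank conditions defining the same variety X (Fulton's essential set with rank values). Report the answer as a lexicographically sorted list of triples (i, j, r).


Reconstructing r_w from the 40 given conditions:

  row 1: 0 | 0 | 0 | 0 | 1 | 1 | 1 | 1 | 1 | 1 | 1 | 1
  row 2: 0 | 0 | 0 | 0 | 1 | 1 | 1 | 1 | 1 | 1 | 1 | 2
  row 3: 0 | 0 | 0 | 0 | 1 | 1 | 1 | 1 | 2 | 2 | 2 | 3
  row 4: 0 | 0 | 0 | 0 | 1 | 1 | 1 | 2 | 3 | 3 | 3 | 4
  row 5: 0 | 0 | 0 | 0 | 1 | 2 | 2 | 3 | 4 | 4 | 4 | 5
  row 6: 0 | 0 | 1 | 1 | 2 | 3 | 3 | 4 | 5 | 5 | 5 | 6
  row 7: 0 | 0 | 1 | 1 | 2 | 3 | 4 | 5 | 6 | 6 | 6 | 7
  row 8: 0 | 0 | 1 | 1 | 2 | 3 | 4 | 5 | 6 | 6 | 7 | 8
  row 9: 1 | 1 | 2 | 2 | 3 | 4 | 5 | 6 | 7 | 7 | 8 | 9
  row 10: 1 | 1 | 2 | 3 | 4 | 5 | 6 | 7 | 8 | 8 | 9 | 10
  row 11: 1 | 2 | 3 | 4 | 5 | 6 | 7 | 8 | 9 | 9 | 10 | 11
  row 12: 1 | 2 | 3 | 4 | 5 | 6 | 7 | 8 | 9 | 10 | 11 | 12

second differences of R give the permutation w = (5, 12, 9, 8, 6, 3, 7, 11, 1, 4, 2, 10).

|D(w)|=41, |Ess(w)|=8:

[(2, 11, 1), (3, 8, 1), (4, 7, 1), (5, 4, 0), (8, 2, 0), (8, 4, 1), (8, 10, 6), (10, 2, 1)]


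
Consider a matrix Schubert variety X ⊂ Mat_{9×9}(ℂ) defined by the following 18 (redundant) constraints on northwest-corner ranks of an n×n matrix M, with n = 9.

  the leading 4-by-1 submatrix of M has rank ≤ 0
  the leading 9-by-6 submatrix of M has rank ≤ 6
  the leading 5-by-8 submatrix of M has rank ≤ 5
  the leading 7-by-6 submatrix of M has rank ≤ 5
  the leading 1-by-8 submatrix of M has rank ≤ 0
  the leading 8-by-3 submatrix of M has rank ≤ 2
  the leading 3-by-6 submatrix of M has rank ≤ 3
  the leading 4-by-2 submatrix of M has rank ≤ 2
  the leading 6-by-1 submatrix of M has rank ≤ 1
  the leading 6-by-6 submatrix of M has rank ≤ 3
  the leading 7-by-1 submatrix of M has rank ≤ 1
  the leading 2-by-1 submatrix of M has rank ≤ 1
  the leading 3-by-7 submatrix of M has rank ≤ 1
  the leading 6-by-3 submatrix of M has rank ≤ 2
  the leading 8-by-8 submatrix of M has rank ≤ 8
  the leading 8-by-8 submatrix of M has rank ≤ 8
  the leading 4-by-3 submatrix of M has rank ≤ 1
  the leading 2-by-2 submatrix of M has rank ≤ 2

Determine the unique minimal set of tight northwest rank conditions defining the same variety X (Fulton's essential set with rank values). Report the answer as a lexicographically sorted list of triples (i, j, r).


Rank table r_w(9×9) implied by the 18 constraints:

  i=1: 0  0  0  0  0  0  0  0  1
  i=2: 0  1  1  1  1  1  1  1  2
  i=3: 0  1  1  1  1  1  1  2  3
  i=4: 0  1  1  2  2  2  2  3  4
  i=5: 1  2  2  3  3  3  3  4  5
  i=6: 1  2  2  3  3  3  4  5  6
  i=7: 1  2  2  3  4  4  5  6  7
  i=8: 1  2  2  3  4  5  6  7  8
  i=9: 1  2  3  4  5  6  7  8  9

the unique w with this rank table is (9, 2, 8, 4, 1, 7, 5, 6, 3).

Rothe diagram D(w) (22 cells), 6 SE-corners (essential conditions):

[(1, 8, 0), (3, 7, 1), (4, 1, 0), (4, 3, 1), (6, 6, 3), (8, 3, 2)]


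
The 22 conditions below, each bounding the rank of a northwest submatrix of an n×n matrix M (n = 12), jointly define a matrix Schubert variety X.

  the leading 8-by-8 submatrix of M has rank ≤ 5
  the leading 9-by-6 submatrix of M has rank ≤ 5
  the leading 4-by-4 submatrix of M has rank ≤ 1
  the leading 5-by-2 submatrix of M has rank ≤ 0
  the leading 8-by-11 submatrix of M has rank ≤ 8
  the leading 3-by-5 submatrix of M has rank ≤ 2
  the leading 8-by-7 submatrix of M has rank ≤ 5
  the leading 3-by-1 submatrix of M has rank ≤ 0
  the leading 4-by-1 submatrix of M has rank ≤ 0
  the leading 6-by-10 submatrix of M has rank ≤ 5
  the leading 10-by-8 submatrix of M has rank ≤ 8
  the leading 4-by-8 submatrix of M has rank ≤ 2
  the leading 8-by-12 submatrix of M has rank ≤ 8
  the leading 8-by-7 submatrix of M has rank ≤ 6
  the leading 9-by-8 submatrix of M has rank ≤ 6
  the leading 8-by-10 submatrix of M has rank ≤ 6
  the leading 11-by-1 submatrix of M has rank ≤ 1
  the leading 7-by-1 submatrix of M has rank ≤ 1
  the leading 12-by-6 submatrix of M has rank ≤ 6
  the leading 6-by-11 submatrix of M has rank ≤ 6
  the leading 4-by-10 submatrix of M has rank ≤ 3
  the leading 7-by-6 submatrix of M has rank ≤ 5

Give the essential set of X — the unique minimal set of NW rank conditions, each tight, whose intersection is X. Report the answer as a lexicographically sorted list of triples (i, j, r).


Rank table r_w(12×12) implied by the 22 constraints:

  R[1]: 0, 0, 1, 1, 1, 1, 1, 1, 1, 1, 1, 1
  R[2]: 0, 0, 1, 1, 2, 2, 2, 2, 2, 2, 2, 2
  R[3]: 0, 0, 1, 1, 2, 2, 2, 2, 3, 3, 3, 3
  R[4]: 0, 0, 1, 1, 2, 2, 2, 2, 3, 3, 4, 4
  R[5]: 0, 0, 1, 2, 3, 3, 3, 3, 4, 4, 5, 5
  R[6]: 1, 1, 2, 3, 4, 4, 4, 4, 5, 5, 6, 6
  R[7]: 1, 2, 3, 4, 5, 5, 5, 5, 6, 6, 7, 7
  R[8]: 1, 2, 3, 4, 5, 5, 5, 5, 6, 6, 7, 8
  R[9]: 1, 2, 3, 4, 5, 5, 6, 6, 7, 7, 8, 9
  R[10]: 1, 2, 3, 4, 5, 6, 7, 7, 8, 8, 9, 10
  R[11]: 1, 2, 3, 4, 5, 6, 7, 8, 9, 9, 10, 11
  R[12]: 1, 2, 3, 4, 5, 6, 7, 8, 9, 10, 11, 12

giving w = (3, 5, 9, 11, 4, 1, 2, 12, 7, 6, 8, 10) via Δ²R.

D(w) has 25 cells with 7 SE-corners; essential set:

[(4, 4, 1), (4, 8, 2), (4, 10, 3), (5, 2, 0), (8, 8, 5), (8, 10, 6), (9, 6, 5)]


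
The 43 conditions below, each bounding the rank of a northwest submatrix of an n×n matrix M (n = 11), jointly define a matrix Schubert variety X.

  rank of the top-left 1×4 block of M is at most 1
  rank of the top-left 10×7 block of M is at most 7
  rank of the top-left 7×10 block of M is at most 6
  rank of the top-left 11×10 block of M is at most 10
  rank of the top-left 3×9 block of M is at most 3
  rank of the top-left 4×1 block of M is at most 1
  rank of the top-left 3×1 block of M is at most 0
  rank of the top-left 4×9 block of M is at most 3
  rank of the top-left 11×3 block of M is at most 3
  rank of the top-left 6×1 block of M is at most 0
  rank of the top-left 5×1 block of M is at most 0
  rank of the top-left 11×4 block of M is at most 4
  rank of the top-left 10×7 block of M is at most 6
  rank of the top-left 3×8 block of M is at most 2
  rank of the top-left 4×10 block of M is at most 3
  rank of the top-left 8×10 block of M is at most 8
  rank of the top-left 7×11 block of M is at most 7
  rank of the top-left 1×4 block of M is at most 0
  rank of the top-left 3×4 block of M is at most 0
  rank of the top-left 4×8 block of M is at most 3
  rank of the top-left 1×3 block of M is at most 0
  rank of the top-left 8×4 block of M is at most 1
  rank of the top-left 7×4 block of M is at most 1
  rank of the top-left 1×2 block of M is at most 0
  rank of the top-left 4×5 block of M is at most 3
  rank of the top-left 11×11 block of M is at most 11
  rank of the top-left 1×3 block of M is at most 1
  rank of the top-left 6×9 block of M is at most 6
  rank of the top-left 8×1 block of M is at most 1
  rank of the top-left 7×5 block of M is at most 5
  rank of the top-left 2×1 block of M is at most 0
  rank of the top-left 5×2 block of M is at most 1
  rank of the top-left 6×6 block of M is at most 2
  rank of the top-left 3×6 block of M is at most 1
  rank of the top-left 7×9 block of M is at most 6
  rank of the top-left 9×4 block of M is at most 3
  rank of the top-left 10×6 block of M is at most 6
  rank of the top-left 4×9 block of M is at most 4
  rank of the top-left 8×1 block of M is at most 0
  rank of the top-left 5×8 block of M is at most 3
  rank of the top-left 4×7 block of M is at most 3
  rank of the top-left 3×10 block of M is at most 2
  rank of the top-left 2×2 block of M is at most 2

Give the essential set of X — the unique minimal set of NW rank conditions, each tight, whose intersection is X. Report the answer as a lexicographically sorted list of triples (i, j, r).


Reconstructing r_w from the 43 given conditions:

  R[1]: 0 0 0 0 1 1 1 1 1 1 1
  R[2]: 0 0 0 0 1 1 2 2 2 2 2
  R[3]: 0 0 0 0 1 1 2 2 2 2 3
  R[4]: 0 1 1 1 2 2 3 3 3 3 4
  R[5]: 0 1 1 1 2 2 3 3 4 4 5
  R[6]: 0 1 1 1 2 2 3 4 5 5 6
  R[7]: 0 1 1 1 2 3 4 5 6 6 7
  R[8]: 0 1 1 1 2 3 4 5 6 7 8
  R[9]: 1 2 2 2 3 4 5 6 7 8 9
  R[10]: 1 2 3 3 4 5 6 7 8 9 10
  R[11]: 1 2 3 4 5 6 7 8 9 10 11

giving w = (5, 7, 11, 2, 9, 8, 6, 10, 1, 3, 4) via Δ²R.

Fulton essential set (7 of the 33 Rothe cells):

[(3, 4, 0), (3, 6, 1), (3, 10, 2), (5, 8, 3), (6, 6, 2), (8, 1, 0), (8, 4, 1)]


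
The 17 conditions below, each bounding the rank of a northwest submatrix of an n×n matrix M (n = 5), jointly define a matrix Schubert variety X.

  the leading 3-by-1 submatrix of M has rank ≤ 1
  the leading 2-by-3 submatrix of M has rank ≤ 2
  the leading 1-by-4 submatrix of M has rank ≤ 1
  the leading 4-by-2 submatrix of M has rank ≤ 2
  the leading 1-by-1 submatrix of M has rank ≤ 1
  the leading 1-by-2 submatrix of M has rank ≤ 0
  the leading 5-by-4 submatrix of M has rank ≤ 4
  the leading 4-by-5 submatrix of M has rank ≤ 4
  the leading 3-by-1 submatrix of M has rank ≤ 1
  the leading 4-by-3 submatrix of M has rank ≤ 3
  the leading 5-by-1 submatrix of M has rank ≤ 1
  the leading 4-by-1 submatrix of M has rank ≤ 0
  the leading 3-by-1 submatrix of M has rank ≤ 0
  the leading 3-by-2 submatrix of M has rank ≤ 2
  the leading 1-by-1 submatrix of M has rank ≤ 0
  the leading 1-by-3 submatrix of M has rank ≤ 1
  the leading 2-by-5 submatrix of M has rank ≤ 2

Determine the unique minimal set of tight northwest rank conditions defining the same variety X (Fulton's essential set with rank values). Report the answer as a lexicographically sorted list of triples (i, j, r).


The tightest implied rank at each (i,j), from the 17 conditions:

  row 1: 0 0 1 1 1
  row 2: 0 1 2 2 2
  row 3: 0 1 2 3 3
  row 4: 0 1 2 3 4
  row 5: 1 2 3 4 5

second differences of R give the permutation w = (3, 2, 4, 5, 1).

D(w) has 5 cells with 2 SE-corners; essential set:

[(1, 2, 0), (4, 1, 0)]


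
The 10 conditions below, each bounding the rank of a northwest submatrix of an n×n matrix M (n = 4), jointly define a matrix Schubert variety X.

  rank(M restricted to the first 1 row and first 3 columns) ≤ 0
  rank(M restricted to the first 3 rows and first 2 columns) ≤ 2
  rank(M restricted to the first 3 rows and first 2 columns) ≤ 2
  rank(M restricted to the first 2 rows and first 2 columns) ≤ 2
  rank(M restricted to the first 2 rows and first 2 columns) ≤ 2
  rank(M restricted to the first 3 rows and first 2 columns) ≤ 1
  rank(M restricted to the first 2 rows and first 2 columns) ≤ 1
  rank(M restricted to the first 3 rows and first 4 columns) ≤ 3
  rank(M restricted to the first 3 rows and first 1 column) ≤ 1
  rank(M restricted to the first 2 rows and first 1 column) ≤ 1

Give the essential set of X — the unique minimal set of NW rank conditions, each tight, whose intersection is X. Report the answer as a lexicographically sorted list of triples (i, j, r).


Recovering R(i,j) via the rank-extension bound from the 10 conditions:

  i=1: 0 0 0 1
  i=2: 1 1 1 2
  i=3: 1 1 2 3
  i=4: 1 2 3 4

hence w(1..4) = (4, 1, 3, 2).

ℓ(w)=4; the 2 essential cells (i,j,r):

[(1, 3, 0), (3, 2, 1)]


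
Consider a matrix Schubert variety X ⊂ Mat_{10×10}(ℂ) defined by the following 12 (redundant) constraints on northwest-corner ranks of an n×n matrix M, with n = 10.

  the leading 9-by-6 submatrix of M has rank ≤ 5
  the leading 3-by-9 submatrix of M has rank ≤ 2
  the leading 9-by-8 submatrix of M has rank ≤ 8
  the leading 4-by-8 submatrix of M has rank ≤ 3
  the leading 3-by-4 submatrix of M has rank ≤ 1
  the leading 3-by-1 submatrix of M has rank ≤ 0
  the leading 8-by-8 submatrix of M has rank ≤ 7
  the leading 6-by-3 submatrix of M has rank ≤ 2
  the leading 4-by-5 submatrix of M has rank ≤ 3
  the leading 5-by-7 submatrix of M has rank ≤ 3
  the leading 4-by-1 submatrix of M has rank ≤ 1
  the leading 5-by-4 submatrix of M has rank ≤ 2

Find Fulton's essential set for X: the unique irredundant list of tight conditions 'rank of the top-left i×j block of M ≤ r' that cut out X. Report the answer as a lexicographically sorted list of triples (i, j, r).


Rank table r_w(10×10) implied by the 12 constraints:

  row 1: 0  1  1  1  1  1  1  1  1  1
  row 2: 0  1  1  1  2  2  2  2  2  2
  row 3: 0  1  1  1  2  2  2  2  2  3
  row 4: 1  2  2  2  3  3  3  3  3  4
  row 5: 1  2  2  2  3  3  3  4  4  5
  row 6: 1  2  2  3  4  4  4  5  5  6
  row 7: 1  2  3  4  5  5  5  6  6  7
  row 8: 1  2  3  4  5  5  6  7  7  8
  row 9: 1  2  3  4  5  5  6  7  8  9
  row 10: 1  2  3  4  5  6  7  8  9  10

giving w = (2, 5, 10, 1, 8, 4, 3, 7, 9, 6) via Δ²R.

|D(w)|=18, |Ess(w)|=7:

[(3, 1, 0), (3, 4, 1), (3, 9, 2), (5, 4, 2), (5, 7, 3), (6, 3, 2), (9, 6, 5)]


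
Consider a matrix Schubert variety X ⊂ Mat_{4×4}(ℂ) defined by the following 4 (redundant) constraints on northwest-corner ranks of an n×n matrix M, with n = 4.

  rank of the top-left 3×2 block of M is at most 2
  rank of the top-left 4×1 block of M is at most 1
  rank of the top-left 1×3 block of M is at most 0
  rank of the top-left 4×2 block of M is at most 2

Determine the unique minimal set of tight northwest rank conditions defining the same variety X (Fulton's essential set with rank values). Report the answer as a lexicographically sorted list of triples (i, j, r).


Propagating the 4 rank bounds to every northwest block:

  row 1: 0  0  0  1
  row 2: 1  1  1  2
  row 3: 1  2  2  3
  row 4: 1  2  3  4

reading off 1-entries of Δ²R: w = (4, 1, 2, 3).

Fulton essential set (1 of the 3 Rothe cells):

[(1, 3, 0)]


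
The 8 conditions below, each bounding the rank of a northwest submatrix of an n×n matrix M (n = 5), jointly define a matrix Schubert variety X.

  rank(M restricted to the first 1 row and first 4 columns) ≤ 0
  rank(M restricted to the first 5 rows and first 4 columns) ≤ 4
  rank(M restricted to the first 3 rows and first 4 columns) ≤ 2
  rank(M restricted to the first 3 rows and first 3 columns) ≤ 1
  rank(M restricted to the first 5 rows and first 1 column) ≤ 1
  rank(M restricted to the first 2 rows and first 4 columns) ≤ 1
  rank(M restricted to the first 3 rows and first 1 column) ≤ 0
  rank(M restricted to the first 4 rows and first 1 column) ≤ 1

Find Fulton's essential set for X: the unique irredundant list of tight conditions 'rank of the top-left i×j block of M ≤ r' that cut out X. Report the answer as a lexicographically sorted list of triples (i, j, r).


Recovering R(i,j) via the rank-extension bound from the 8 conditions:

  i=1: 0, 0, 0, 0, 1
  i=2: 0, 1, 1, 1, 2
  i=3: 0, 1, 1, 2, 3
  i=4: 1, 2, 2, 3, 4
  i=5: 1, 2, 3, 4, 5

giving w = (5, 2, 4, 1, 3) via Δ²R.

Rothe diagram D(w) (7 cells), 3 SE-corners (essential conditions):

[(1, 4, 0), (3, 1, 0), (3, 3, 1)]


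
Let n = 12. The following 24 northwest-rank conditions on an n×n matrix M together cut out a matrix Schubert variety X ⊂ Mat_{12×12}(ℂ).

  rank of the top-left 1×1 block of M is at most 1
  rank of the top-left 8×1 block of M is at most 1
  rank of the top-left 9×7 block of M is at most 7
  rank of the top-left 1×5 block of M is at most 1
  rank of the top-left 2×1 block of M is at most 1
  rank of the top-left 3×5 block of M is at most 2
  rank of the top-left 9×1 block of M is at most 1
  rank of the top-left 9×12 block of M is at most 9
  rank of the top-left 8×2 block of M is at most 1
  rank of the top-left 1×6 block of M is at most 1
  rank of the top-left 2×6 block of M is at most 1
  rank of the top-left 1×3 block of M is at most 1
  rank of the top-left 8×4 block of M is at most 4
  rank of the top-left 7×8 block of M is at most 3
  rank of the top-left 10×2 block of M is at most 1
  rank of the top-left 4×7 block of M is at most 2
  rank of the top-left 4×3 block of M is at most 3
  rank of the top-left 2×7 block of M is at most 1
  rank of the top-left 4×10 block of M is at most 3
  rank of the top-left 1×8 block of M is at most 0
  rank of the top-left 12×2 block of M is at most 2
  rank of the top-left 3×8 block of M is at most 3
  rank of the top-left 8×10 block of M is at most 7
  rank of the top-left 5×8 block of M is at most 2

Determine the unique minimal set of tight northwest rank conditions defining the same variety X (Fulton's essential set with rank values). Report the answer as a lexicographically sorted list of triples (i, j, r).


Propagating the 24 rank bounds to every northwest block:

  R[1]: 0  0  0  0  0  0  0  0  1  1  1  1
  R[2]: 1  1  1  1  1  1  1  1  2  2  2  2
  R[3]: 1  1  2  2  2  2  2  2  3  3  3  3
  R[4]: 1  1  2  2  2  2  2  2  3  3  4  4
  R[5]: 1  1  2  2  2  2  2  2  3  4  5  5
  R[6]: 1  1  2  3  3  3  3  3  4  5  6  6
  R[7]: 1  1  2  3  3  3  3  3  4  5  6  7
  R[8]: 1  1  2  3  4  4  4  4  5  6  7  8
  R[9]: 1  1  2  3  4  5  5  5  6  7  8  9
  R[10]: 1  1  2  3  4  5  6  6  7  8  9  10
  R[11]: 1  2  3  4  5  6  7  7  8  9  10  11
  R[12]: 1  2  3  4  5  6  7  8  9  10  11  12

reading off 1-entries of Δ²R: w = (9, 1, 3, 11, 10, 4, 12, 5, 6, 7, 2, 8).

|D(w)|=31, |Ess(w)|=5:

[(1, 8, 0), (4, 10, 3), (5, 8, 2), (7, 8, 3), (10, 2, 1)]


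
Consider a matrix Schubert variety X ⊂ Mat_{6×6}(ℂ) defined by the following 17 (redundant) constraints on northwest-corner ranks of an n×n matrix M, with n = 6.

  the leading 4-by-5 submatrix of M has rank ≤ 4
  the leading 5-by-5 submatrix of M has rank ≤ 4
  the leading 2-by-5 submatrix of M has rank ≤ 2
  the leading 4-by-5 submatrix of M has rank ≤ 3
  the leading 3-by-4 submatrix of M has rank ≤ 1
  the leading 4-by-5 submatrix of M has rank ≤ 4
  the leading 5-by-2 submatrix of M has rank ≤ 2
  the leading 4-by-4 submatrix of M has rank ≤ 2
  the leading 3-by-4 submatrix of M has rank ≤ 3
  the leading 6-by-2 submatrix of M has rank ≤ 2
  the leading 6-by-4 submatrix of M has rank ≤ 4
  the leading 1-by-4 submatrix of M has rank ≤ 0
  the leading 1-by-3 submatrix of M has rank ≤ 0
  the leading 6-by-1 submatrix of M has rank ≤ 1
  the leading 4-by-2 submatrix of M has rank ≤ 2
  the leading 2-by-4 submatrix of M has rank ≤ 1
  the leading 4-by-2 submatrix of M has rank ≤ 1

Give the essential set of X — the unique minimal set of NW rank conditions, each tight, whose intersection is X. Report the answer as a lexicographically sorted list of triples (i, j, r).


Recovering R(i,j) via the rank-extension bound from the 17 conditions:

  0 0 0 0 1 1
  1 1 1 1 2 2
  1 1 1 1 2 3
  1 1 2 2 3 4
  1 2 3 3 4 5
  1 2 3 4 5 6

second differences of R give the permutation w = (5, 1, 6, 3, 2, 4).

|D(w)|=8, |Ess(w)|=3:

[(1, 4, 0), (3, 4, 1), (4, 2, 1)]


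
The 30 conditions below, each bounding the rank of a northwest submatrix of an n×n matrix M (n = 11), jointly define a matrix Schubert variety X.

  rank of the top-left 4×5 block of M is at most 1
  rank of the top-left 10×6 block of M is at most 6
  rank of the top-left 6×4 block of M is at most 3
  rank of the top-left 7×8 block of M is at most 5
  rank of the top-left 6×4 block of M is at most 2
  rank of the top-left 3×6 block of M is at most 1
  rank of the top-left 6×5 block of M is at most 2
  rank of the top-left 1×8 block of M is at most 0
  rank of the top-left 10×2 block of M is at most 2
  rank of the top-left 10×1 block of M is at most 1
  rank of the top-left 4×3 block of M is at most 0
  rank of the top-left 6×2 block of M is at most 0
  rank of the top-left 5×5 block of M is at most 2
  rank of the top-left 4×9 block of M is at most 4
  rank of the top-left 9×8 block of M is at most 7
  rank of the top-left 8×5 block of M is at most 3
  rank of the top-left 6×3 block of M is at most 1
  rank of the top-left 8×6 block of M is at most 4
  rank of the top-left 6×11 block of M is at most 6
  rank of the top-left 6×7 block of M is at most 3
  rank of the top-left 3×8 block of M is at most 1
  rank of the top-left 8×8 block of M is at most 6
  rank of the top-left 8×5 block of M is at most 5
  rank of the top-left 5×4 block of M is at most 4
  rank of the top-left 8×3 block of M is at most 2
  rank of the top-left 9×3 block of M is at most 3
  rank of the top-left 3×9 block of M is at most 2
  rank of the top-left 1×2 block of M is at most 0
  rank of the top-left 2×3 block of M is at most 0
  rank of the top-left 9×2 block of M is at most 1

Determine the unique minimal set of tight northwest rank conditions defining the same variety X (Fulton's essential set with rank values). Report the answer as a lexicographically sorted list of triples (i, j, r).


Propagating the 30 rank bounds to every northwest block:

  0 | 0 | 0 | 0 | 0 | 0 | 0 | 0 | 1 | 1 | 1
  0 | 0 | 0 | 1 | 1 | 1 | 1 | 1 | 2 | 2 | 2
  0 | 0 | 0 | 1 | 1 | 1 | 1 | 1 | 2 | 3 | 3
  0 | 0 | 0 | 1 | 1 | 2 | 2 | 2 | 3 | 4 | 4
  0 | 0 | 1 | 2 | 2 | 3 | 3 | 3 | 4 | 5 | 5
  0 | 0 | 1 | 2 | 2 | 3 | 3 | 4 | 5 | 6 | 6
  1 | 1 | 2 | 3 | 3 | 4 | 4 | 5 | 6 | 7 | 7
  1 | 1 | 2 | 3 | 3 | 4 | 5 | 6 | 7 | 8 | 8
  1 | 1 | 2 | 3 | 4 | 5 | 6 | 7 | 8 | 9 | 9
  1 | 2 | 3 | 4 | 5 | 6 | 7 | 8 | 9 | 10 | 10
  1 | 2 | 3 | 4 | 5 | 6 | 7 | 8 | 9 | 10 | 11

reading off 1-entries of Δ²R: w = (9, 4, 10, 6, 3, 8, 1, 7, 5, 2, 11).

Fulton essential set (9 of the 31 Rothe cells):

[(1, 8, 0), (3, 8, 1), (4, 3, 0), (4, 5, 1), (6, 2, 0), (6, 5, 2), (6, 7, 3), (8, 5, 3), (9, 2, 1)]


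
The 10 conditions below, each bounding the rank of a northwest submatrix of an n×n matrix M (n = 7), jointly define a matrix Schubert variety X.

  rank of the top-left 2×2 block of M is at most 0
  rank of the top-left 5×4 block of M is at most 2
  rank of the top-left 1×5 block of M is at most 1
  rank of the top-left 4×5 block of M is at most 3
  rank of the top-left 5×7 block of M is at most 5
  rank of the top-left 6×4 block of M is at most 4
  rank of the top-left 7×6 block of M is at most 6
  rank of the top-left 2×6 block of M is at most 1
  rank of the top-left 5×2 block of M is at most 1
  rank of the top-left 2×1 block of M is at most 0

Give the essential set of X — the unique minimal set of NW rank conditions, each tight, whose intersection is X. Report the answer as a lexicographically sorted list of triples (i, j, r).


Computing R[i][j] = min implied NW-rank bound (n=7, 10 conditions):

  i=1: 0 0 1 1 1 1 1
  i=2: 0 0 1 1 1 1 2
  i=3: 1 1 2 2 2 2 3
  i=4: 1 1 2 2 3 3 4
  i=5: 1 1 2 2 3 4 5
  i=6: 1 2 3 3 4 5 6
  i=7: 1 2 3 4 5 6 7

so w = (3, 7, 1, 5, 6, 2, 4).

4 SE-corners of the 11-cell Rothe diagram give Ess(w):

[(2, 2, 0), (2, 6, 1), (5, 2, 1), (5, 4, 2)]


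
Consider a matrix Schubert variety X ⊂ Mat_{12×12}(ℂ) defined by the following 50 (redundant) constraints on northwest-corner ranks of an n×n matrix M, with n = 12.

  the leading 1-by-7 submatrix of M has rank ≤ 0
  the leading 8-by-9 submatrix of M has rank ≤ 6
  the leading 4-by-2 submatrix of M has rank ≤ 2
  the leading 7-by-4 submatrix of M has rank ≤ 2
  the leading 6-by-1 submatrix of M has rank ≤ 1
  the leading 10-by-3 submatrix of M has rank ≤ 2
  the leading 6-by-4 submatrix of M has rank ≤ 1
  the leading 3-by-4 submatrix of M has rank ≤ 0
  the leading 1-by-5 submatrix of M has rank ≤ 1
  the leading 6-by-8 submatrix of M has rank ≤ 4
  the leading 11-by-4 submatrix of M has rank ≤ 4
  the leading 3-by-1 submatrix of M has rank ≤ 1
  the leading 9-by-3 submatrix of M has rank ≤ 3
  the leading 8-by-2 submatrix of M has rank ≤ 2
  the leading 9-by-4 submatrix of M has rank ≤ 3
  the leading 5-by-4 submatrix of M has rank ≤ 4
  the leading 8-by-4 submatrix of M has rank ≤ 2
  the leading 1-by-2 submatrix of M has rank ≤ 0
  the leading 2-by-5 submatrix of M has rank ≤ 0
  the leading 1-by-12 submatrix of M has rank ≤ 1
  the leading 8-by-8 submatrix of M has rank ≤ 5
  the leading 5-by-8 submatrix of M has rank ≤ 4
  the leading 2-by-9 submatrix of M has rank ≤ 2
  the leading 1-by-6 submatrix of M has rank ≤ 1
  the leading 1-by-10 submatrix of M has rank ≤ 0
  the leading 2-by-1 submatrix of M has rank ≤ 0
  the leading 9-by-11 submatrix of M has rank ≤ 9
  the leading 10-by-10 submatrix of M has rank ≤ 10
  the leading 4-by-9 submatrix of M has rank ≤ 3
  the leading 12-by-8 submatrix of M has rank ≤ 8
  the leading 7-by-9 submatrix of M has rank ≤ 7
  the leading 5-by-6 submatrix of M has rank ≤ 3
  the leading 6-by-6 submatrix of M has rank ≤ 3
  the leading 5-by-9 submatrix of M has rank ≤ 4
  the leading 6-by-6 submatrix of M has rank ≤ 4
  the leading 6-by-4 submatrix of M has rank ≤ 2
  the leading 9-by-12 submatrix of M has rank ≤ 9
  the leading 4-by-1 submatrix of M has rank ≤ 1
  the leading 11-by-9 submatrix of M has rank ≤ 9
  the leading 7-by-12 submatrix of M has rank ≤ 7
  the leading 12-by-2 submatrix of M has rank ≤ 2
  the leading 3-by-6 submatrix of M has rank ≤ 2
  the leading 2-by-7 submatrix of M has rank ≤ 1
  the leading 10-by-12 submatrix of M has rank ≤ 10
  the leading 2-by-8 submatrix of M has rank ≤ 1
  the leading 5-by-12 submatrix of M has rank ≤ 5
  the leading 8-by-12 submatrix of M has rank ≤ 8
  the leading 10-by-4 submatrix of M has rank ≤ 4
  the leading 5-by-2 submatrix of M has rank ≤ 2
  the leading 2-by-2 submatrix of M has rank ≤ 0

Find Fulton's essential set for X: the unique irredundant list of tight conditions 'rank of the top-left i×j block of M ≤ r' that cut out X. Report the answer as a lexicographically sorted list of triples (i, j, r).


Propagating the 50 rank bounds to every northwest block:

  row 1: 0  0  0  0  0  0  0  0  0  0  1  1
  row 2: 0  0  0  0  0  1  1  1  1  1  2  2
  row 3: 0  0  0  0  1  2  2  2  2  2  3  3
  row 4: 1  1  1  1  2  3  3  3  3  3  4  4
  row 5: 1  1  1  1  2  3  4  4  4  4  5  5
  row 6: 1  1  1  1  2  3  4  4  5  5  6  6
  row 7: 1  2  2  2  3  4  5  5  6  6  7  7
  row 8: 1  2  2  2  3  4  5  5  6  7  8  8
  row 9: 1  2  2  3  4  5  6  6  7  8  9  9
  row 10: 1  2  2  3  4  5  6  7  8  9  10  10
  row 11: 1  2  3  4  5  6  7  8  9  10  11  11
  row 12: 1  2  3  4  5  6  7  8  9  10  11  12

the unique w with this rank table is (11, 6, 5, 1, 7, 9, 2, 10, 4, 8, 3, 12).

8 SE-corners of the 31-cell Rothe diagram give Ess(w):

[(1, 10, 0), (2, 5, 0), (3, 4, 0), (6, 4, 1), (6, 8, 4), (8, 4, 2), (8, 8, 5), (10, 3, 2)]


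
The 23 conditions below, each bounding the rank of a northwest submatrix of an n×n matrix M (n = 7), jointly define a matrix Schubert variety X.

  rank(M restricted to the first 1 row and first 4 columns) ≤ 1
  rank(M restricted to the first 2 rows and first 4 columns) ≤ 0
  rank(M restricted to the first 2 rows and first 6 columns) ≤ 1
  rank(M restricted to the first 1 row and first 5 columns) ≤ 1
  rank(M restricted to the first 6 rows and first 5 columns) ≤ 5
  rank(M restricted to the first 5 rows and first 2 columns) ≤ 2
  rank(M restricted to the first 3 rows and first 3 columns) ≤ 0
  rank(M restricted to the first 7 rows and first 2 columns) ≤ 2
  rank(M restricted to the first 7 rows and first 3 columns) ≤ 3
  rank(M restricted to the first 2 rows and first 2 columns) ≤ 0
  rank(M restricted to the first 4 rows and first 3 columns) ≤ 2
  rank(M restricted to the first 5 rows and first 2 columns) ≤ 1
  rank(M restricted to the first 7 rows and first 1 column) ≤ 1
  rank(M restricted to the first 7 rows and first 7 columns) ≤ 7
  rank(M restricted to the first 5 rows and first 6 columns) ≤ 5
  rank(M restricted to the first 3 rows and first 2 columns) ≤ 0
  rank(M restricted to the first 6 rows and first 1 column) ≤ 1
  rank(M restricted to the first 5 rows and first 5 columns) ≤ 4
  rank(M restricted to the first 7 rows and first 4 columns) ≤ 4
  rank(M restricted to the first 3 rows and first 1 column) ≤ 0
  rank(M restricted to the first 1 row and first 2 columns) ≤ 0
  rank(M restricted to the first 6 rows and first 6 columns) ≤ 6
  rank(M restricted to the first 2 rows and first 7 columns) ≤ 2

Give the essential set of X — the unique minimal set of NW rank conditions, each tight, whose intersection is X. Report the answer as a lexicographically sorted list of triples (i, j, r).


Reconstructing r_w from the 23 given conditions:

  R[1]: 0  0  0  0  1  1  1
  R[2]: 0  0  0  0  1  1  2
  R[3]: 0  0  0  1  2  2  3
  R[4]: 1  1  1  2  3  3  4
  R[5]: 1  1  2  3  4  4  5
  R[6]: 1  2  3  4  5  5  6
  R[7]: 1  2  3  4  5  6  7

giving w = (5, 7, 4, 1, 3, 2, 6) via Δ²R.

D(w) has 13 cells with 4 SE-corners; essential set:

[(2, 4, 0), (2, 6, 1), (3, 3, 0), (5, 2, 1)]


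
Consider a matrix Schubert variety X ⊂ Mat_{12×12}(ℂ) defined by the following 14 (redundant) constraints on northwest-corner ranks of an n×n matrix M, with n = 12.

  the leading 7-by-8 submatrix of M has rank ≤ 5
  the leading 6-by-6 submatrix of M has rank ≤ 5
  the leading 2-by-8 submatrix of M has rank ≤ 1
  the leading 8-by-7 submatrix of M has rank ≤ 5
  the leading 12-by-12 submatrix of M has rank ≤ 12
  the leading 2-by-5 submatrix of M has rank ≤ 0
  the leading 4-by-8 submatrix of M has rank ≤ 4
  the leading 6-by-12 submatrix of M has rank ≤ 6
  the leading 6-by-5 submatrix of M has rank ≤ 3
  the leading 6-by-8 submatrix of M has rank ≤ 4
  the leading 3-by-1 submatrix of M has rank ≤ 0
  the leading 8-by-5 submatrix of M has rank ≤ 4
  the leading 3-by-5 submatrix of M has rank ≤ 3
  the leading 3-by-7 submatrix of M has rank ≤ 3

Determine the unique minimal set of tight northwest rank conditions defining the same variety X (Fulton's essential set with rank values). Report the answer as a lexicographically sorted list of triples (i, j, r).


Propagating the 14 rank bounds to every northwest block:

  R[1]: 0 | 0 | 0 | 0 | 0 | 1 | 1 | 1 | 1 | 1 | 1 | 1
  R[2]: 0 | 0 | 0 | 0 | 0 | 1 | 1 | 1 | 2 | 2 | 2 | 2
  R[3]: 0 | 1 | 1 | 1 | 1 | 2 | 2 | 2 | 3 | 3 | 3 | 3
  R[4]: 1 | 2 | 2 | 2 | 2 | 3 | 3 | 3 | 4 | 4 | 4 | 4
  R[5]: 1 | 2 | 3 | 3 | 3 | 4 | 4 | 4 | 5 | 5 | 5 | 5
  R[6]: 1 | 2 | 3 | 3 | 3 | 4 | 4 | 4 | 5 | 6 | 6 | 6
  R[7]: 1 | 2 | 3 | 4 | 4 | 5 | 5 | 5 | 6 | 7 | 7 | 7
  R[8]: 1 | 2 | 3 | 4 | 4 | 5 | 5 | 6 | 7 | 8 | 8 | 8
  R[9]: 1 | 2 | 3 | 4 | 5 | 6 | 6 | 7 | 8 | 9 | 9 | 9
  R[10]: 1 | 2 | 3 | 4 | 5 | 6 | 7 | 8 | 9 | 10 | 10 | 10
  R[11]: 1 | 2 | 3 | 4 | 5 | 6 | 7 | 8 | 9 | 10 | 11 | 11
  R[12]: 1 | 2 | 3 | 4 | 5 | 6 | 7 | 8 | 9 | 10 | 11 | 12

so w = (6, 9, 2, 1, 3, 10, 4, 8, 5, 7, 11, 12).

Fulton essential set (7 of the 19 Rothe cells):

[(2, 5, 0), (2, 8, 1), (3, 1, 0), (6, 5, 3), (6, 8, 4), (8, 5, 4), (8, 7, 5)]
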